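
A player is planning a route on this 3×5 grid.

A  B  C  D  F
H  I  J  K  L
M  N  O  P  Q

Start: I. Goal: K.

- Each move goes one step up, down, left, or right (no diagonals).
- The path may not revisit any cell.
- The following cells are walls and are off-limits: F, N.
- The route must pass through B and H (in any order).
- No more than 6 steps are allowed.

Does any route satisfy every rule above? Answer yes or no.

yes

One route that works: I → H → A → B → C → J → K.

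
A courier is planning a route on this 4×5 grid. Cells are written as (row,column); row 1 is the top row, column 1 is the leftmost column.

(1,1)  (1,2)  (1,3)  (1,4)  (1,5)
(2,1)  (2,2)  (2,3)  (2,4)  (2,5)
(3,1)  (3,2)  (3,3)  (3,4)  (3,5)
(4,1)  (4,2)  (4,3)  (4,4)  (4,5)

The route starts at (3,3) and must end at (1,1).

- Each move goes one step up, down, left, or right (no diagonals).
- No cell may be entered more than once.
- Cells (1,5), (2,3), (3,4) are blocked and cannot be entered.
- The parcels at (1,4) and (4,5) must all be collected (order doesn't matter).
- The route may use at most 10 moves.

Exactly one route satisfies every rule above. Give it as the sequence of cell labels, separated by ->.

The 10-move cap with required stops at (1,4), (4,5) leaves no slack for detours.
Route from (3,3): down 1 to (4,3), right 2 to (4,5), up 2 to (2,5), left 1 to (2,4), up 1 to (1,4), left 3 to (1,1) — 10 moves in all.
Check: all required cells visited; 10 ≤ 10 moves.

(3,3) -> (4,3) -> (4,4) -> (4,5) -> (3,5) -> (2,5) -> (2,4) -> (1,4) -> (1,3) -> (1,2) -> (1,1)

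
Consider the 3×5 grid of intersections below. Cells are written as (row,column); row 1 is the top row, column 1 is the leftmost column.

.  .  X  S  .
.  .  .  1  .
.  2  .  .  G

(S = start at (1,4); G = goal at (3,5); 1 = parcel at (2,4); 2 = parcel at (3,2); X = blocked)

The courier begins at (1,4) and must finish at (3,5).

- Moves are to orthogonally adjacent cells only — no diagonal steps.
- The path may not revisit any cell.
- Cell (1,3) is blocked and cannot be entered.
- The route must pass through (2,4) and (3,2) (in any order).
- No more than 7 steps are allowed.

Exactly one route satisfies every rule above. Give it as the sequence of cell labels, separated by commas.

The budget equals the shortest possible length, so every move has to be on a shortest route through the required cells.
Route from (1,4): down to (2,4), 2× left (reaching (2,2)), down to (3,2), 3× right (reaching (3,5)) — 7 moves in all.
Check: all required cells visited; 7 ≤ 7 moves.

(1,4), (2,4), (2,3), (2,2), (3,2), (3,3), (3,4), (3,5)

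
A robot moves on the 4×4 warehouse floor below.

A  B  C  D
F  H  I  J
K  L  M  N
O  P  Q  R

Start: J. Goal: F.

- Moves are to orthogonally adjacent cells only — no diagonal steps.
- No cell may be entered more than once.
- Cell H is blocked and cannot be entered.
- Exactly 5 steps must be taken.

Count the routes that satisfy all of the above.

Need simple routes of exactly 5 moves from J to F (Manhattan distance 3, so 1 moves are spent on a detour and 1 undoing it).
Enumerating: J D C B A F | J N M L K F | J I C B A F | J I M L K F.
That gives 4 routes.

4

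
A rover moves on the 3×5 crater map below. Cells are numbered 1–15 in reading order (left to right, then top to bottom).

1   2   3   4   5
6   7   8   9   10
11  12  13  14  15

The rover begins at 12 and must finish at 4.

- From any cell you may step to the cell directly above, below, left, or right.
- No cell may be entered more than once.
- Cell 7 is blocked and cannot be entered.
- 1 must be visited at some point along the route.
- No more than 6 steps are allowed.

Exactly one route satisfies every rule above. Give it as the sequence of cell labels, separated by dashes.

12 - 11 - 6 - 1 - 2 - 3 - 4

The 6-move cap with required stops at 1 leaves no slack for detours.
Route from 12: left to 11, 2× up (reaching 1), 3× right (reaching 4) — 6 moves in all.
Check: all required cells visited; 6 ≤ 6 moves.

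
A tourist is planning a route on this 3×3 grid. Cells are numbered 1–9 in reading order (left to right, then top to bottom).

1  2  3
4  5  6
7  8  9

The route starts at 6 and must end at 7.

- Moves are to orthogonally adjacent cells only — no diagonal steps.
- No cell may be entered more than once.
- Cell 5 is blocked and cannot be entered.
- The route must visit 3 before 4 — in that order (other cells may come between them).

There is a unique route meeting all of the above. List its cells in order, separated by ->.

The waypoints must appear in the order 3, 4, with no cell reused.
Route from 6: up 1 to 3, left 2 to 1, down 2 to 7 — 5 moves in all.
Check: order respected (3 at step 1, 4 at step 4).

6 -> 3 -> 2 -> 1 -> 4 -> 7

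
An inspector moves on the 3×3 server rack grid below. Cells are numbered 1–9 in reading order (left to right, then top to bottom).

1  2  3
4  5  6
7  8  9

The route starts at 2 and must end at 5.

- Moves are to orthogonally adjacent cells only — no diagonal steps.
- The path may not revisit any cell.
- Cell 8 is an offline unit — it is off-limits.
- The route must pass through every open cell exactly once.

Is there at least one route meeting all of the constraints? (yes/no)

no

Cell 7 has only one open neighbour but is neither the start nor the goal, so a Hamiltonian route would have to both enter and leave it through the same neighbour — impossible without revisiting.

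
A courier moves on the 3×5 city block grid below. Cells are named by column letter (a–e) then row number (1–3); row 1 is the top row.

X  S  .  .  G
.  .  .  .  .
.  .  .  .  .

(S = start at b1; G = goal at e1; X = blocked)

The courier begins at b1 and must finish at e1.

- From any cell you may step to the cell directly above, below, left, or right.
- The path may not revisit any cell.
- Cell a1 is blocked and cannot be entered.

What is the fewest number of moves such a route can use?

The Manhattan distance from b1 to e1 is |1−1| + |2−5| = 3, so at least 3 moves are needed.
A route of 3 moves achieves this: b1 → c1 → d1 → e1.
Since 3 matches the lower bound, it is optimal.

3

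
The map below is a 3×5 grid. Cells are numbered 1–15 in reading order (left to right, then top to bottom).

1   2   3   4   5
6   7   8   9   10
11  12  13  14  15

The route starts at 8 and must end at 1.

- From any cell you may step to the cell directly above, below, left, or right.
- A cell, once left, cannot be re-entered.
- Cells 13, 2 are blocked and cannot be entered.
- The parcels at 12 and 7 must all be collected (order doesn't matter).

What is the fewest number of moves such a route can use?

5

Any route passes through 12 and 7 in some order between 8 and 1. Summing Manhattan distances along each leg and taking the cheapest ordering (8 → 12 → 7 → 1) gives a lower bound of 2 + 1 + 2 = 5 moves.
A route of 5 moves achieves this: 8 → 7 → 12 → 11 → 6 → 1.
Since 5 matches the lower bound, it is optimal.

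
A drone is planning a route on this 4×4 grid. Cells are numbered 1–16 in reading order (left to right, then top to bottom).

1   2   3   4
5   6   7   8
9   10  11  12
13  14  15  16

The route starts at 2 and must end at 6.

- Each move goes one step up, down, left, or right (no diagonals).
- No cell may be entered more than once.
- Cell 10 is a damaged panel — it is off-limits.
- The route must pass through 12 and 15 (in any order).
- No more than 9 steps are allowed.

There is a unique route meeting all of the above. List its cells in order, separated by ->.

2 -> 3 -> 4 -> 8 -> 12 -> 16 -> 15 -> 11 -> 7 -> 6

Any route must reach 12 and 15 and still end at 6 within 9 moves, so the order of the required stops is forced.
Route from 2: 2× right (reaching 4), 3× down (reaching 16), left to 15, 2× up (reaching 7), left to 6 — 9 moves in all.
Check: all required cells visited; 9 ≤ 9 moves.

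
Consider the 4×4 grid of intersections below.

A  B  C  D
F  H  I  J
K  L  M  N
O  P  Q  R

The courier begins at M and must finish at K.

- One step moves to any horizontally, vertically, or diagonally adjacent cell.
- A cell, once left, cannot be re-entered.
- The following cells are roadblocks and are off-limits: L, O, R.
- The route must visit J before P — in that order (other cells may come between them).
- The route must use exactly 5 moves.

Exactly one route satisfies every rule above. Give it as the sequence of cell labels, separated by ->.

The waypoints must appear in the order J, P, with no cell reused.
Route from M: up-right 1 to J, down 1 to N, down-left 1 to Q, left 1 to P, up-left 1 to K — 5 moves in all.
Check: order respected (J at step 1, P at step 4); 5 moves as required.

M -> J -> N -> Q -> P -> K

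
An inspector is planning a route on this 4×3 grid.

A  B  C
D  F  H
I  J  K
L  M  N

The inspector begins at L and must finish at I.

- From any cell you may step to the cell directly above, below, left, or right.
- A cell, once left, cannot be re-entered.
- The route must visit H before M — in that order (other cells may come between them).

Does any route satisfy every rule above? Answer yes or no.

no

Ignoring the required order, 13 revisit-free routes from L to I pass through all of H and M; the waypoint orders that occur are M → H (13) — never H → M.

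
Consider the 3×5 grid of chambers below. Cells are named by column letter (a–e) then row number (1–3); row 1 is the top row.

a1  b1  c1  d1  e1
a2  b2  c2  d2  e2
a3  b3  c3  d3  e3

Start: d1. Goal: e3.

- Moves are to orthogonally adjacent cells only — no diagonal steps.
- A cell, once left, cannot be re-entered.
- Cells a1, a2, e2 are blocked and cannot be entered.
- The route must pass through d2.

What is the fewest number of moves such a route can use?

3

Any route passes through d2 somewhere between d1 and e3. Summing Manhattan distances along the two legs (d1 → d2 → e3) gives a lower bound of 1 + 2 = 3 moves.
A route of 3 moves achieves this: d1 → d2 → d3 → e3.
Since 3 matches the lower bound, it is optimal.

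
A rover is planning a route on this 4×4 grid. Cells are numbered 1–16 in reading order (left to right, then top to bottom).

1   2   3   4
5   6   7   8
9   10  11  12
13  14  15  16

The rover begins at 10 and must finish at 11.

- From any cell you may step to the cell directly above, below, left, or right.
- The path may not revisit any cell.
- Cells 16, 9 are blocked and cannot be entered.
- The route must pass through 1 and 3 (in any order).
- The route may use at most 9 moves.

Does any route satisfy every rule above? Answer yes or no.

One route that works: 10 → 6 → 5 → 1 → 2 → 3 → 7 → 11.

yes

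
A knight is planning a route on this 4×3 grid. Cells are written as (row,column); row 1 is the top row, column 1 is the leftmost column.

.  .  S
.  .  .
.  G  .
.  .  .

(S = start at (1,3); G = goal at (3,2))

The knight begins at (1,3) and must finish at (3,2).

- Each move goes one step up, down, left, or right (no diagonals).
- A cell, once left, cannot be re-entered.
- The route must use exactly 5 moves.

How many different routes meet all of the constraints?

6

Need simple routes of exactly 5 moves from (1,3) to (3,2) (Manhattan distance 3, so 1 moves are spent on a detour and 1 undoing it).
Enumerating: (1,3) (2,3) (3,3) (4,3) (4,2) (3,2) | (1,3) (2,3) (2,2) (2,1) (3,1) (3,2) | (1,3) (1,2) (2,2) (2,1) (3,1) (3,2) | (1,3) (1,2) (2,2) (2,3) (3,3) (3,2) | (1,3) (1,2) (1,1) (2,1) (3,1) (3,2) | (1,3) (1,2) (1,1) (2,1) (2,2) (3,2).
That gives 6 routes.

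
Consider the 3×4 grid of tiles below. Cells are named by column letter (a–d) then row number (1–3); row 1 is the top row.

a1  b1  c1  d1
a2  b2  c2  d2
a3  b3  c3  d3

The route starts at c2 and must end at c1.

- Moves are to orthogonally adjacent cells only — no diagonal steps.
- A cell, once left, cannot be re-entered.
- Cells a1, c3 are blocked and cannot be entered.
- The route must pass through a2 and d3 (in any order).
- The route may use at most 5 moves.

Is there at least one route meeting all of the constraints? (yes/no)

d3 must be visited but has only one open neighbour (d2), and it is neither the start nor the goal — the route would have to enter and leave through d2, re-entering it.

no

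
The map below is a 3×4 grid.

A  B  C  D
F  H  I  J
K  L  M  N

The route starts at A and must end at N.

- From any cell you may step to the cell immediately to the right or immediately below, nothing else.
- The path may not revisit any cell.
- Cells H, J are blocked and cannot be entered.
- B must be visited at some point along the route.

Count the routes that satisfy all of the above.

A right/down-only route from A to N makes exactly 2 down-moves and 3 right-moves in some order.
With no other constraints that would be C(5,2) = 10 routes.
Split at B and multiply the segment counts (each segment already excludes blocked cells): A→B: 1; B→N: 1; product = 1.
That gives 1 route.

1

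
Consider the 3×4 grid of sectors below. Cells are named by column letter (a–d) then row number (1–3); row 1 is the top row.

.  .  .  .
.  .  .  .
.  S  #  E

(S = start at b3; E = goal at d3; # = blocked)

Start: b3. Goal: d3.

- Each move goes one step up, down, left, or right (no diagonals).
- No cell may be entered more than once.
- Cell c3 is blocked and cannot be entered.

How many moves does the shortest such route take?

4

The Manhattan distance from b3 to d3 is |3−3| + |2−4| = 2, so at least 2 moves are needed.
That bound ignores the blocked cells. Measuring each leg by the fewest moves that actually steer around them (b3→d3: 4) raises the lower bound to 4.
A route of 4 moves exists: b3 → b2 → c2 → d2 → d3.
Since 4 matches that lower bound, it is optimal.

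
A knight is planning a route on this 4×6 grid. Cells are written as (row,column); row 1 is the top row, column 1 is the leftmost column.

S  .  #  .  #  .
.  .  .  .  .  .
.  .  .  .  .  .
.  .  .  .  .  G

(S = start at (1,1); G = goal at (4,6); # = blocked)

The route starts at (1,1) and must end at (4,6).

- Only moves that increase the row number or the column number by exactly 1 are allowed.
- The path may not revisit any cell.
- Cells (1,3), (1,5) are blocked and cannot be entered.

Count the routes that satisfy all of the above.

A right/down-only route from (1,1) to (4,6) makes exactly 3 down-moves and 5 right-moves in some order.
With no other constraints that would be C(8,3) = 56 routes.
Subtract routes through each blocked cell (inclusion–exclusion for overlaps): − through (1,3): 20 − through (1,5): 4 + through (1,3)&(1,5): 4 → 36.
That gives 36 routes.

36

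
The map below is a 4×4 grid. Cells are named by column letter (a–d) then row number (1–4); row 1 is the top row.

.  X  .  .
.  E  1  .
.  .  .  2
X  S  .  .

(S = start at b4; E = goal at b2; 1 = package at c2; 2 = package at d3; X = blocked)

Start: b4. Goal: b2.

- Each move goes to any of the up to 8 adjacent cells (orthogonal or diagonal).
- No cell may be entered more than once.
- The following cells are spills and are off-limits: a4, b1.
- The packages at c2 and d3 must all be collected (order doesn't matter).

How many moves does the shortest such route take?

Any route passes through c2 and d3 in some order between b4 and b2. Summing Chebyshev distances along each leg and taking the cheapest ordering (b4 → d3 → c2 → b2) gives a lower bound of 2 + 1 + 1 = 4 moves.
A route of 4 moves achieves this: b4 → c3 → d3 → c2 → b2.
Since 4 matches the lower bound, it is optimal.

4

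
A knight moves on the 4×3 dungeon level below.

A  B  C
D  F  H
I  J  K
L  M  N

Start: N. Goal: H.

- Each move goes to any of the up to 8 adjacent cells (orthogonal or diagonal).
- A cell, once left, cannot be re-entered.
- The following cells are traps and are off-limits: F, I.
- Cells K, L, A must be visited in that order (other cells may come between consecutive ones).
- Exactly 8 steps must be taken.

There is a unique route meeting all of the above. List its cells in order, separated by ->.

The waypoints must appear in the order K, L, A, with no cell reused.
Route from N: up to K, down-left to M, left to L, up-right to J, up-left to D, up to A, right to B, down-right to H — 8 moves in all.
Check: order respected (K at step 1, L at step 3, A at step 6); 8 moves as required.

N -> K -> M -> L -> J -> D -> A -> B -> H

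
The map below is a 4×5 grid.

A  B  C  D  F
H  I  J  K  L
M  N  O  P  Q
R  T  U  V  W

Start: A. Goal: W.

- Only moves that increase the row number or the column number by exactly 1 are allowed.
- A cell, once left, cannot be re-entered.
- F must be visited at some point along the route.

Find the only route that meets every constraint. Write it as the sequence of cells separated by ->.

Moves only go right or down, so the column and row indices never decrease.
Route from A: right 4 to F, down 3 to W — 7 moves in all.
Check: all required cells visited.

A -> B -> C -> D -> F -> L -> Q -> W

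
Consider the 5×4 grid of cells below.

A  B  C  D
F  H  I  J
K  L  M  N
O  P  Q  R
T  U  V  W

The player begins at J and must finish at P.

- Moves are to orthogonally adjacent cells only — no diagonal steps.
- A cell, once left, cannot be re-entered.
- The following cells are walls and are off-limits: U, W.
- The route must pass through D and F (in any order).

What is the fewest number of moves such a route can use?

Any route passes through D and F in some order between J and P. Summing Manhattan distances along each leg and taking the cheapest ordering (J → D → F → P) gives a lower bound of 1 + 4 + 3 = 8 moves.
A route of 8 moves achieves this: J → D → C → I → H → F → K → O → P.
Since 8 matches the lower bound, it is optimal.

8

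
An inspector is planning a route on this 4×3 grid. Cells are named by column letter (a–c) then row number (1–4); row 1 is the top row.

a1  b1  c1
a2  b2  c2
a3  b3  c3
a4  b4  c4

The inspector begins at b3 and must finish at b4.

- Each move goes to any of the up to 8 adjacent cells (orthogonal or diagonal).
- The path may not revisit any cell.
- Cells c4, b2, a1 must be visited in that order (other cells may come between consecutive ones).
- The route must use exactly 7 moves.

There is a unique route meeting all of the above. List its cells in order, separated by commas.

The waypoints must appear in the order c4, b2, a1, with no cell reused.
Route from b3: down-right to c4, up to c3, 2× up-left (reaching a1), 2× down (reaching a3), down-right to b4 — 7 moves in all.
Check: order respected (c4 at step 1, b2 at step 3, a1 at step 4); 7 moves as required.

b3, c4, c3, b2, a1, a2, a3, b4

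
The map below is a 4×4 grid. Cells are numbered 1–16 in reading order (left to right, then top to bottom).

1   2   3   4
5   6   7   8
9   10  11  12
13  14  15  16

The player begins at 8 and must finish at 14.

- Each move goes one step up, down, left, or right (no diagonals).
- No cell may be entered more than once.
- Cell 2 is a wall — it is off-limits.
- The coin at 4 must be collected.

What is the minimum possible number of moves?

6

Any route passes through 4 somewhere between 8 and 14. Summing Manhattan distances along the two legs (8 → 4 → 14) gives a lower bound of 1 + 5 = 6 moves.
A route of 6 moves achieves this: 8 → 4 → 3 → 7 → 11 → 15 → 14.
Since 6 matches the lower bound, it is optimal.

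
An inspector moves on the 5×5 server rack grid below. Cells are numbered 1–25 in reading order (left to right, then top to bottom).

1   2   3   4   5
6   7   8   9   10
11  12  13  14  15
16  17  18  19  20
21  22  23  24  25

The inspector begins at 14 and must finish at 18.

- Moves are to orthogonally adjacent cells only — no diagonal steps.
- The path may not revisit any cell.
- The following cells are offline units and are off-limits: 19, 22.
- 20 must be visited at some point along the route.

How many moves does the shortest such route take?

6

Any route passes through 20 somewhere between 14 and 18. Summing Manhattan distances along the two legs (14 → 20 → 18) gives a lower bound of 2 + 2 = 4 moves.
That bound ignores the blocked cells. Measuring each leg by the fewest moves that actually steer around them (14→20: 2; 20→18: 4) raises the lower bound to 6.
A route of 6 moves exists: 14 → 15 → 20 → 25 → 24 → 23 → 18.
Since 6 matches that lower bound, it is optimal.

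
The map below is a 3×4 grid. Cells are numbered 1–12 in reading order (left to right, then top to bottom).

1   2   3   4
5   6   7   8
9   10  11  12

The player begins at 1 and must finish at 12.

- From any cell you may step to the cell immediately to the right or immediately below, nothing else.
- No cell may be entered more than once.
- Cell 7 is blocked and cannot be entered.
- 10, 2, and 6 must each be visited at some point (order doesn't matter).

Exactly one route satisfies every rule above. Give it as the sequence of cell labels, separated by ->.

1 -> 2 -> 6 -> 10 -> 11 -> 12

Moves only go right or down, so the column and row indices never decrease.
Route from 1: right 1 to 2, down 2 to 10, right 2 to 12 — 5 moves in all.
Check: all required cells visited.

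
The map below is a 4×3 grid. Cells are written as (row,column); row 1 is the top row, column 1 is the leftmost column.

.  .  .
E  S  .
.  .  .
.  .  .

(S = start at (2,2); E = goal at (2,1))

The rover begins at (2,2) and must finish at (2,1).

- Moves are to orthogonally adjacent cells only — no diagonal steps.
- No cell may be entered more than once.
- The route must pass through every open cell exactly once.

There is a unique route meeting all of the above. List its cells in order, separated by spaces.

(2,2) (3,2) (3,1) (4,1) (4,2) (4,3) (3,3) (2,3) (1,3) (1,2) (1,1) (2,1)

Need to visit all 12 open cells exactly once, starting at (2,2) and ending at (2,1).
Route from (2,2): down to (3,2), left to (3,1), down to (4,1), 2× right (reaching (4,3)), 3× up (reaching (1,3)), 2× left (reaching (1,1)), down to (2,1) — 11 moves in all.
Check: all 12 open cells covered.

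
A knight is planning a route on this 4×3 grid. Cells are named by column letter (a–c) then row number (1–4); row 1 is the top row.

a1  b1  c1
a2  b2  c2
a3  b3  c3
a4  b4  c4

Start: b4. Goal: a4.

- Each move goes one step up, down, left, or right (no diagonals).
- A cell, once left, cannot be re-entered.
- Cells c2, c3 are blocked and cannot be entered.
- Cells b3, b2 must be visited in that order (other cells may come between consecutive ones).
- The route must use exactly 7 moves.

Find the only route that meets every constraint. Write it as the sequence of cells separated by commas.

b4, b3, b2, b1, a1, a2, a3, a4

The waypoints must appear in the order b3, b2, with no cell reused.
Route from b4: 3× up (reaching b1), left to a1, 3× down (reaching a4) — 7 moves in all.
Check: order respected (b3 at step 1, b2 at step 2); 7 moves as required.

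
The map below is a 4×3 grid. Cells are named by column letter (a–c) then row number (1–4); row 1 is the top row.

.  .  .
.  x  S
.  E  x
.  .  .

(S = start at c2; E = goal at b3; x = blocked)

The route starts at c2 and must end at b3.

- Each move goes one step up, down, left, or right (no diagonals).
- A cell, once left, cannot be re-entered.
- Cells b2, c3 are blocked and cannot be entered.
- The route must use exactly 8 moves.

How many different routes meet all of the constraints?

1

Need simple routes of exactly 8 moves from c2 to b3 (Manhattan distance 2, so 3 moves are spent on a detour and 3 undoing it).
Enumerating: c2 c1 b1 a1 a2 a3 a4 b4 b3.
That gives 1 route.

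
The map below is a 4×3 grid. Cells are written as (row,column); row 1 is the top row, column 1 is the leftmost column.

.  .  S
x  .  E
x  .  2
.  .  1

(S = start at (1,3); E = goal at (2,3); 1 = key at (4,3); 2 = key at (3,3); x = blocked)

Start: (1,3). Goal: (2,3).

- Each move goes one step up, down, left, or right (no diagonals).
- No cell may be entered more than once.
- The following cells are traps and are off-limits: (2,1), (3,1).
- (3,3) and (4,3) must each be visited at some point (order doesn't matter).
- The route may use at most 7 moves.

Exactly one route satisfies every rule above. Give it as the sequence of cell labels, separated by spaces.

(1,3) (1,2) (2,2) (3,2) (4,2) (4,3) (3,3) (2,3)

Any route must reach (3,3) and (4,3) and still end at (2,3) within 7 moves, so the order of the required stops is forced.
Route from (1,3): left 1 to (1,2), down 3 to (4,2), right 1 to (4,3), up 2 to (2,3) — 7 moves in all.
Check: all required cells visited; 7 ≤ 7 moves.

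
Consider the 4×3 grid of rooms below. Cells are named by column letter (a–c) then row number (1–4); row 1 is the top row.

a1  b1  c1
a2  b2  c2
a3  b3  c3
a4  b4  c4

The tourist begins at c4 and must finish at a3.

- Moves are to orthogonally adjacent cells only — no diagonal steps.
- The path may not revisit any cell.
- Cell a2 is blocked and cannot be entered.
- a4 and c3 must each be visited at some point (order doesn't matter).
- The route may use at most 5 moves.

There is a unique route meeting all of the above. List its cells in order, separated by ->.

The 5-move cap with required stops at a4, c3 leaves no slack for detours.
Route from c4: up 1 to c3, left 1 to b3, down 1 to b4, left 1 to a4, up 1 to a3 — 5 moves in all.
Check: all required cells visited; 5 ≤ 5 moves.

c4 -> c3 -> b3 -> b4 -> a4 -> a3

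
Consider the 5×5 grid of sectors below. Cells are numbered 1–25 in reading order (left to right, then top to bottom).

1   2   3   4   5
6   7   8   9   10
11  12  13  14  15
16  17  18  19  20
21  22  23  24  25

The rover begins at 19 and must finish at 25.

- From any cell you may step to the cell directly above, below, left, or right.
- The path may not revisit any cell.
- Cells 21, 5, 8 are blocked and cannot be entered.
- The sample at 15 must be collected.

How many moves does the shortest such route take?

4

Any route passes through 15 somewhere between 19 and 25. Summing Manhattan distances along the two legs (19 → 15 → 25) gives a lower bound of 2 + 2 = 4 moves.
A route of 4 moves achieves this: 19 → 14 → 15 → 20 → 25.
Since 4 matches the lower bound, it is optimal.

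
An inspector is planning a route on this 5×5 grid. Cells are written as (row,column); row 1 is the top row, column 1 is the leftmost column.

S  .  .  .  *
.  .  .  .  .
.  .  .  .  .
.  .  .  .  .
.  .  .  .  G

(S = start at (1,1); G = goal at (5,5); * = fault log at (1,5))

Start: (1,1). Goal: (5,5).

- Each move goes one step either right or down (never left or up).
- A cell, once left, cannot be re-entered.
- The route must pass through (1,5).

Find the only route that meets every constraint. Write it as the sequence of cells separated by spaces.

(1,1) (1,2) (1,3) (1,4) (1,5) (2,5) (3,5) (4,5) (5,5)

Moves only go right or down, so the column and row indices never decrease.
Route from (1,1): 4× right (reaching (1,5)), 4× down (reaching (5,5)) — 8 moves in all.
Check: all required cells visited.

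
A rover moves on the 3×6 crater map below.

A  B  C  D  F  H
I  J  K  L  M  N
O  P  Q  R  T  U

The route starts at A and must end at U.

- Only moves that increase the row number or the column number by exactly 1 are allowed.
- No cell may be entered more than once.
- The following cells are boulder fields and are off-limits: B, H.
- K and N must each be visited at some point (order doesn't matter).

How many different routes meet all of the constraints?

1

A right/down-only route from A to U makes exactly 2 down-moves and 5 right-moves in some order.
With no other constraints that would be C(7,2) = 21 routes.
A monotone route can only reach the required cells in the order K, N, so split there and multiply the segment counts (each segment already excludes blocked cells): A→K: 1; K→N: 1; N→U: 1; product = 1.
That gives 1 route.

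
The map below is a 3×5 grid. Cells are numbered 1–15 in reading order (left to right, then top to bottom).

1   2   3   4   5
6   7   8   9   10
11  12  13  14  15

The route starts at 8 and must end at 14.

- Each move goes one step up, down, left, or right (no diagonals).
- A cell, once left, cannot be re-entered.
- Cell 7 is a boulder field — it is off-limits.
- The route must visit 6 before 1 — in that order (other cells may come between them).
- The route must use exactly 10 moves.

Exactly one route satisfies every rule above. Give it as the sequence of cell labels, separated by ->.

8 -> 13 -> 12 -> 11 -> 6 -> 1 -> 2 -> 3 -> 4 -> 9 -> 14

The waypoints must appear in the order 6, 1, with no cell reused.
Route from 8: down 1 to 13, left 2 to 11, up 2 to 1, right 3 to 4, down 2 to 14 — 10 moves in all.
Check: order respected (6 at step 4, 1 at step 5); 10 moves as required.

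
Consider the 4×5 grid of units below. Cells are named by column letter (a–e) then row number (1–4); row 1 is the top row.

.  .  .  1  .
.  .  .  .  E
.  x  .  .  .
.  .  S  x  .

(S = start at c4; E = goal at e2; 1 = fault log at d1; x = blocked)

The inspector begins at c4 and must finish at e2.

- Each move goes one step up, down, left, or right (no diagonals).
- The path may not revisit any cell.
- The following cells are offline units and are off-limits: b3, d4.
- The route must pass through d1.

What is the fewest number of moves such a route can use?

6

Any route passes through d1 somewhere between c4 and e2. Summing Manhattan distances along the two legs (c4 → d1 → e2) gives a lower bound of 4 + 2 = 6 moves.
A route of 6 moves achieves this: c4 → c3 → c2 → c1 → d1 → d2 → e2.
Since 6 matches the lower bound, it is optimal.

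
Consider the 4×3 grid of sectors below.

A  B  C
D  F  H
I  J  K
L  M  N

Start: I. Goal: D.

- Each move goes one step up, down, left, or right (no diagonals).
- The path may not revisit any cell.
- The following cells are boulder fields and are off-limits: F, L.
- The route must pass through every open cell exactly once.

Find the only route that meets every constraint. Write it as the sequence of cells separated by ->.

Need to visit all 10 open cells exactly once, starting at I and ending at D.
Cell N has only two open neighbours (K and M), so the path must pass straight through it: one of those is the cell it's entered from and the other is where it exits.
Route from I: right to J, down to M, right to N, 3× up (reaching C), 2× left (reaching A), down to D — 9 moves in all.
Check: all 10 open cells covered.

I -> J -> M -> N -> K -> H -> C -> B -> A -> D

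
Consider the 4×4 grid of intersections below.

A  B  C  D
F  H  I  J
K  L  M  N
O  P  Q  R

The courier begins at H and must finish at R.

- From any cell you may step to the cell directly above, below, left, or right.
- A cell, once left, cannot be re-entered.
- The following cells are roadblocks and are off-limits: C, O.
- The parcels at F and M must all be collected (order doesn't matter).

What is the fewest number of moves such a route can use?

6

Any route passes through F and M in some order between H and R. Summing Manhattan distances along each leg and taking the cheapest ordering (H → F → M → R) gives a lower bound of 1 + 3 + 2 = 6 moves.
A route of 6 moves achieves this: H → F → K → L → M → Q → R.
Since 6 matches the lower bound, it is optimal.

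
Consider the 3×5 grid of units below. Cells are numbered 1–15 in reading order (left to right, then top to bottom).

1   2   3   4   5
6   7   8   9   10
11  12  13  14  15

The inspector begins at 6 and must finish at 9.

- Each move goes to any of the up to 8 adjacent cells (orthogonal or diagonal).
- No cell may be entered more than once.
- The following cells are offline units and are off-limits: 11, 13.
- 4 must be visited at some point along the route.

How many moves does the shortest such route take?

Any route passes through 4 somewhere between 6 and 9. Summing Chebyshev distances along the two legs (6 → 4 → 9) gives a lower bound of 3 + 1 = 4 moves.
A route of 4 moves achieves this: 6 → 2 → 3 → 4 → 9.
Since 4 matches the lower bound, it is optimal.

4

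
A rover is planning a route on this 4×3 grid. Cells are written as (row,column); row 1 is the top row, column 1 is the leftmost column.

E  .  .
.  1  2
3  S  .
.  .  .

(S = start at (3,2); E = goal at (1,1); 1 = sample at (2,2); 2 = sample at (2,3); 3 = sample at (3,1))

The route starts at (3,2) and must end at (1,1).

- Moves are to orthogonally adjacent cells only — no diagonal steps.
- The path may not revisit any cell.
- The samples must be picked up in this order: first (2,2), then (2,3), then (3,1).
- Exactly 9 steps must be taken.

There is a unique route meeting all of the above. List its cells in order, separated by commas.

The waypoints must appear in the order (2,2), (2,3), (3,1), with no cell reused.
Route from (3,2): up to (2,2), right to (2,3), 2× down (reaching (4,3)), 2× left (reaching (4,1)), 3× up (reaching (1,1)) — 9 moves in all.
Check: order respected (1 at step 1, 2 at step 2, 3 at step 7); 9 moves as required.

(3,2), (2,2), (2,3), (3,3), (4,3), (4,2), (4,1), (3,1), (2,1), (1,1)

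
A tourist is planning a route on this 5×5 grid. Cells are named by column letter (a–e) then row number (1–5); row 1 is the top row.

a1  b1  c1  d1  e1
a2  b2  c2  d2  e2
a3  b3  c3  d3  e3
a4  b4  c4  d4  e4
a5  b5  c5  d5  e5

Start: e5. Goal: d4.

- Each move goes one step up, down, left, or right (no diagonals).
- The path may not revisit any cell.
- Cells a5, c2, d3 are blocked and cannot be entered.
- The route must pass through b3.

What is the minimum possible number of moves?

Any route passes through b3 somewhere between e5 and d4. Summing Manhattan distances along the two legs (e5 → b3 → d4) gives a lower bound of 5 + 3 = 8 moves.
A route of 8 moves achieves this: e5 → d5 → c5 → b5 → b4 → b3 → c3 → c4 → d4.
Since 8 matches the lower bound, it is optimal.

8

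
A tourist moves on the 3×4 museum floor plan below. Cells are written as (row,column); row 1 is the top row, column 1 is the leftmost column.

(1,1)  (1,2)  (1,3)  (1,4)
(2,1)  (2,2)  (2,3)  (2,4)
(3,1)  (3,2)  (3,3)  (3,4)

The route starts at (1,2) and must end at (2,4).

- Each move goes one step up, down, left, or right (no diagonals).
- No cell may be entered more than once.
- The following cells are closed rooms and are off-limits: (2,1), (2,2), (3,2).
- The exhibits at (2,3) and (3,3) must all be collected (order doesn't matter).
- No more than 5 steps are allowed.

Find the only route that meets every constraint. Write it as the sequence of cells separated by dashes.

Any route must reach (2,3) and (3,3) and still end at (2,4) within 5 moves, so the order of the required stops is forced.
Route from (1,2): right to (1,3), 2× down (reaching (3,3)), right to (3,4), up to (2,4) — 5 moves in all.
Check: all required cells visited; 5 ≤ 5 moves.

(1,2) - (1,3) - (2,3) - (3,3) - (3,4) - (2,4)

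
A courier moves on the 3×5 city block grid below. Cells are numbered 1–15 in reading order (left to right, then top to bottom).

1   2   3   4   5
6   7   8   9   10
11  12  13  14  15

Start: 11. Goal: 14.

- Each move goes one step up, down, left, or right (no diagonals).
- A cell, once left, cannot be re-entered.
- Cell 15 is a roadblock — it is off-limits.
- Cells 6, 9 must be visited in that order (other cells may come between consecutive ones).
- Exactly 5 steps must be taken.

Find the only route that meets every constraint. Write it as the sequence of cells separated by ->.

11 -> 6 -> 7 -> 8 -> 9 -> 14

The waypoints must appear in the order 6, 9, with no cell reused.
Route from 11: up to 6, 3× right (reaching 9), down to 14 — 5 moves in all.
Check: order respected (6 at step 1, 9 at step 4); 5 moves as required.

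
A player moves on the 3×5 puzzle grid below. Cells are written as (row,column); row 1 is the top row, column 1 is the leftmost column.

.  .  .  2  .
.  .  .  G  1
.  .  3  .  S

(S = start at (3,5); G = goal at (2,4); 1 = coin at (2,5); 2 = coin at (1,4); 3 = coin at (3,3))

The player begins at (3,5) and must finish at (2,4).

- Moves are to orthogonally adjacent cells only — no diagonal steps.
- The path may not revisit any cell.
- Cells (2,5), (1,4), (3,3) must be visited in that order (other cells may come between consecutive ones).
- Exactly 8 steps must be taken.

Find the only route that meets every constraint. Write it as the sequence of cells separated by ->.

The waypoints must appear in the order (2,5), (1,4), (3,3), with no cell reused.
Route from (3,5): 2× up (reaching (1,5)), 2× left (reaching (1,3)), 2× down (reaching (3,3)), right to (3,4), up to (2,4) — 8 moves in all.
Check: order respected (1 at step 1, 2 at step 3, 3 at step 6); 8 moves as required.

(3,5) -> (2,5) -> (1,5) -> (1,4) -> (1,3) -> (2,3) -> (3,3) -> (3,4) -> (2,4)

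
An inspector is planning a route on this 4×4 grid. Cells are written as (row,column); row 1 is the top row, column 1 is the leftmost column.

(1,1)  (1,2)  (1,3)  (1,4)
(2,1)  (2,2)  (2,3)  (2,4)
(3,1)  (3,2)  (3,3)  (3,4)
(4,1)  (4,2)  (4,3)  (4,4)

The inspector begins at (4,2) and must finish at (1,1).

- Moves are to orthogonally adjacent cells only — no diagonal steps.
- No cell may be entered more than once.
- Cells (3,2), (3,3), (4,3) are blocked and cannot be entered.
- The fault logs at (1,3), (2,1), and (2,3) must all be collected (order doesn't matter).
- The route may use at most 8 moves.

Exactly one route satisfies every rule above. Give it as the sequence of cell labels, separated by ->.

The budget equals the shortest possible length, so every move has to be on a shortest route through the required cells.
Route from (4,2): left to (4,1), 2× up (reaching (2,1)), 2× right (reaching (2,3)), up to (1,3), 2× left (reaching (1,1)) — 8 moves in all.
Check: all required cells visited; 8 ≤ 8 moves.

(4,2) -> (4,1) -> (3,1) -> (2,1) -> (2,2) -> (2,3) -> (1,3) -> (1,2) -> (1,1)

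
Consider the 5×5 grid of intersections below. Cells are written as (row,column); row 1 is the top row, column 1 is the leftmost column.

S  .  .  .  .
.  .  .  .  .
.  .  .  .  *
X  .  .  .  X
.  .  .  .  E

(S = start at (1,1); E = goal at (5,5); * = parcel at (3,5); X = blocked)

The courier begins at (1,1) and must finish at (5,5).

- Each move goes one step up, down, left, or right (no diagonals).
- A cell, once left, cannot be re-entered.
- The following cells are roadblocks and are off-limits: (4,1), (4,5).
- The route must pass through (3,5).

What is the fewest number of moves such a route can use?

10

Any route passes through (3,5) somewhere between (1,1) and (5,5). Summing Manhattan distances along the two legs ((1,1) → (3,5) → (5,5)) gives a lower bound of 6 + 2 = 8 moves.
That bound ignores the blocked cells. Measuring each leg by the fewest moves that actually steer around them ((1,1)→(3,5): 6; (3,5)→(5,5): 4) raises the lower bound to 10.
A route of 10 moves exists: (1,1) → (2,1) → (2,2) → (2,3) → (2,4) → (2,5) → (3,5) → (3,4) → (4,4) → (5,4) → (5,5).
Since 10 matches that lower bound, it is optimal.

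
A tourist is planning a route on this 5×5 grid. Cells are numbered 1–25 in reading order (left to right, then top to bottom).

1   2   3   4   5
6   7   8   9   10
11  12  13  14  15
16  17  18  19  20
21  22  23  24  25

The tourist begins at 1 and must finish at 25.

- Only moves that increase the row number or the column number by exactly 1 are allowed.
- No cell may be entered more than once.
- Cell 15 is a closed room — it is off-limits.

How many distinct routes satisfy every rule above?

A right/down-only route from 1 to 25 makes exactly 4 down-moves and 4 right-moves in some order.
With no other constraints that would be C(8,4) = 70 routes.
Subtract routes through each blocked cell (inclusion–exclusion for overlaps): − through 15: 15 → 55.
That gives 55 routes.

55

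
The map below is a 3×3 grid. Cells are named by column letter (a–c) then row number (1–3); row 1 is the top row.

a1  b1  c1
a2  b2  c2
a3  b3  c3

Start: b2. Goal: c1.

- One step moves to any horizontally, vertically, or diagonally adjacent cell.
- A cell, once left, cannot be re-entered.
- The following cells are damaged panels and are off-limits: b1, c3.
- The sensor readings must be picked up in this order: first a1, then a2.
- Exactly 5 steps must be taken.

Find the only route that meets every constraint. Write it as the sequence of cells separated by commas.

b2, a1, a2, b3, c2, c1

The waypoints must appear in the order a1, a2, with no cell reused.
Route from b2: up-left to a1, down to a2, down-right to b3, up-right to c2, up to c1 — 5 moves in all.
Check: order respected (a1 at step 1, a2 at step 2); 5 moves as required.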